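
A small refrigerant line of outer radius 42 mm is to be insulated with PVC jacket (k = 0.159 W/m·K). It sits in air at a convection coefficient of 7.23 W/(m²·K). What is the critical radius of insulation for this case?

r_cr ≈ 22 mm

For a cylinder r_cr = k/h = 0.159/7.23
r_cr = 22 mm; since the bare radius (42 mm) is above r_cr, any added insulation will reduce heat loss.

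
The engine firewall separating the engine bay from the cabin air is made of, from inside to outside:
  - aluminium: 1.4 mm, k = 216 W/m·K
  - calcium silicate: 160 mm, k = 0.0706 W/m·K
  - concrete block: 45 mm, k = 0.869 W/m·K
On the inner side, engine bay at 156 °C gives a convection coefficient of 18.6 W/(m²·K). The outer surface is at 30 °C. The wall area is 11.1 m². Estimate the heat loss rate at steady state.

Series thermal resistances:
R_inner film = 1/(h_i·A) = 1/(18.6×11.1) = 0.004844 K/W
R_aluminium = L/(kA) = 0.0014/(216×11.1) = 5.839×10^-7 K/W
R_calcium silicate = L/(kA) = 0.16/(0.0706×11.1) = 0.2042 K/W
R_concrete block = L/(kA) = 0.045/(0.869×11.1) = 0.004665 K/W
R_total = 0.2137 K/W
Q = ΔT / R_total = 126 / 0.2137

Q ≈ 590 W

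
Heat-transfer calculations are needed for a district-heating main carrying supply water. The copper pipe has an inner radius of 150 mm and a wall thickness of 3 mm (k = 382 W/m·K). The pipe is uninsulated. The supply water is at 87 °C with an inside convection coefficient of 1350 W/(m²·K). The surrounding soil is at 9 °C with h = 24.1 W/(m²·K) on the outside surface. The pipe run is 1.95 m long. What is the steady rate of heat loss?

Q ≈ 3460 W

Cylindrical conduction, so R = ln(r₂/r₁)/(2πkL) per layer, in series:
R_inner film = 1/(h_i·2πr₁L) = 1/(1350×2π×0.15×1.95) = 4.031×10^-4 K/W
R_copper pipe wall = ln(153/150)/(2π×382×1.95) = 4.231×10^-6 K/W
R_outer film = 1/(h_o·2πr_oL) = 1/(24.1×2π×0.153×1.95) = 0.02213 K/W
R_total = 0.02254 K/W
Q = ΔT/R_total = 78/0.02254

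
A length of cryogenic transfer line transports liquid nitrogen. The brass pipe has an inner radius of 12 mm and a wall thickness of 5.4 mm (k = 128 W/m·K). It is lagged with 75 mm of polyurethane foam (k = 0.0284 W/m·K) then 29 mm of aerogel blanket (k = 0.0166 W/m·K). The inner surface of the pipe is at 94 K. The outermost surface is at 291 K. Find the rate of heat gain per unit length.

Per-layer cylindrical resistances, series-summed:
R_brass pipe wall = ln(17.4/12)/(2π×128×1) = 4.62×10^-4 K/W
R_polyurethane foam = ln(92.4/17.4)/(2π×0.0284×1) = 9.357 K/W
R_aerogel blanket = ln(121.4/92.4)/(2π×0.0166×1) = 2.617 K/W
R_total = 11.97 K/W
Q = ΔT/R_total = 197/11.97

q′ ≈ 16.5 W/m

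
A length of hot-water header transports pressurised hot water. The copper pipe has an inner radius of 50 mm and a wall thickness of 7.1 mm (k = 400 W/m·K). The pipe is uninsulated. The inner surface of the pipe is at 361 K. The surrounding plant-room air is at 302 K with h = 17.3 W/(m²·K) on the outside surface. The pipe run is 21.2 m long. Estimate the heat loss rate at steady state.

Radial resistances (cylindrical: R_cond = ln(r_o/r_i)/(2πkL), R_conv = 1/(h·2πrL)):
R_copper pipe wall = ln(57.1/50)/(2π×400×21.2) = 2.492×10^-6 K/W
R_outer film = 1/(h_o·2πr_oL) = 1/(17.3×2π×0.0571×21.2) = 0.0076 K/W
R_total = 0.007602 K/W
Q = ΔT/R_total = 59/0.007602

Q ≈ 7760 W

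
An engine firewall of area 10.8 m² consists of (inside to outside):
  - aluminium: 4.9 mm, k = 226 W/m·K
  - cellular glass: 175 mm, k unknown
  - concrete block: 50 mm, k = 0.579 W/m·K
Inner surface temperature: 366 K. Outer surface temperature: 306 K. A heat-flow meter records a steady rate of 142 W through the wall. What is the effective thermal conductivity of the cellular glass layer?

k ≈ 0.0391 W/(m·K)

Model the wall as resistances in series:
R_aluminium = L/(kA) = 0.0049/(226×10.8) = 2.008×10^-6 K/W
R_concrete block = L/(kA) = 0.05/(0.579×10.8) = 0.007996 K/W
Sum of known resistances R_other = 0.007998 K/W
Total R = ΔT/Q = 60/142 = 0.4225 K/W
R_cellular glass = R_total − R_other = 0.4145 K/W
k = L/(R·A) = 0.175/(0.4145×10.8)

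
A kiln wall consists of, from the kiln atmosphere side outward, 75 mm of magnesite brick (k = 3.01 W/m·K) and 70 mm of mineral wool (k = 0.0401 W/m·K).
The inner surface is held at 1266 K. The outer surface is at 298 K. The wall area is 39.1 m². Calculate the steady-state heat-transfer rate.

Using the resistance-network approach (series):
R_magnesite brick = L/(kA) = 0.075/(3.01×39.1) = 6.373×10^-4 K/W
R_mineral wool = L/(kA) = 0.07/(0.0401×39.1) = 0.04465 K/W
R_total = 0.04528 K/W
Q = ΔT / R_total = 968 / 0.04528

Q ≈ 21400 W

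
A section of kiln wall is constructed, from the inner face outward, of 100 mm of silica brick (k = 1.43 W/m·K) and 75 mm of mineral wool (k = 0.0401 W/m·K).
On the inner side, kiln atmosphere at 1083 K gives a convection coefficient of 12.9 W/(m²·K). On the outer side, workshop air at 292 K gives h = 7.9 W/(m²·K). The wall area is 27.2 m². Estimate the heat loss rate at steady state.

Q ≈ 10000 W

Series thermal resistances:
R_inner film = 1/(h_i·A) = 1/(12.9×27.2) = 0.00285 K/W
R_silica brick = L/(kA) = 0.1/(1.43×27.2) = 0.002571 K/W
R_mineral wool = L/(kA) = 0.075/(0.0401×27.2) = 0.06876 K/W
R_outer film = 1/(h_o·A) = 1/(7.9×27.2) = 0.004654 K/W
R_total = 0.07884 K/W
Q = ΔT / R_total = 791 / 0.07884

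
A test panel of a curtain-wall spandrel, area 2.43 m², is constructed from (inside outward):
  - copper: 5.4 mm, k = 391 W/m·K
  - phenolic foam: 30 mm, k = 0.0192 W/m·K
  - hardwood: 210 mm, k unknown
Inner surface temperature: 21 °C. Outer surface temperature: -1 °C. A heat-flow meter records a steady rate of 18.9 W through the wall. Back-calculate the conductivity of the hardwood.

Model the wall as resistances in series:
R_copper = L/(kA) = 0.0054/(391×2.43) = 5.683×10^-6 K/W
R_phenolic foam = L/(kA) = 0.03/(0.0192×2.43) = 0.643 K/W
Sum of known resistances R_other = 0.643 K/W
Total R = ΔT/Q = 22/18.9 = 1.164 K/W
R_hardwood = R_total − R_other = 0.521 K/W
k = L/(R·A) = 0.21/(0.521×2.43)

k ≈ 0.166 W/(m·K)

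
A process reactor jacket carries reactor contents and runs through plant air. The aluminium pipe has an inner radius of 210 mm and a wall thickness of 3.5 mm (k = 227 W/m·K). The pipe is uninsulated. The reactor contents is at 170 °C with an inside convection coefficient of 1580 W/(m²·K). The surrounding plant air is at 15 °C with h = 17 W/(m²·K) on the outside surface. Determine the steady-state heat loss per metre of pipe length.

Per-layer cylindrical resistances, series-summed:
R_inner film = 1/(h_i·2πr₁L) = 1/(1580×2π×0.21×1) = 4.797×10^-4 K/W
R_aluminium pipe wall = ln(213.5/210)/(2π×227×1) = 1.159×10^-5 K/W
R_outer film = 1/(h_o·2πr_oL) = 1/(17×2π×0.2135×1) = 0.04385 K/W
R_total = 0.04434 K/W
Q = ΔT/R_total = 155/0.04434

q′ ≈ 3500 W/m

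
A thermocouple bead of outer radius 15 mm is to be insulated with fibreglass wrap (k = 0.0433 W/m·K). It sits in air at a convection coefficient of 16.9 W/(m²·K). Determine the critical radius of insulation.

r_cr ≈ 5.12 mm

For a sphere r_cr = 2k/h = 2×0.0433/16.9
r_cr = 5.12 mm; since the bare radius (15 mm) is above r_cr, any added insulation will reduce heat loss.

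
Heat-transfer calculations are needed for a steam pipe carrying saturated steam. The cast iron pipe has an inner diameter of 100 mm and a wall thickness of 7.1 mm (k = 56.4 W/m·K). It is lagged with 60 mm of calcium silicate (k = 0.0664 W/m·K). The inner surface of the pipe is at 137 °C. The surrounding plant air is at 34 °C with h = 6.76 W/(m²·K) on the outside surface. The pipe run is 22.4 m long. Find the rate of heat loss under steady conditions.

Q ≈ 1200 W

Radial resistances (cylindrical: R_cond = ln(r_o/r_i)/(2πkL), R_conv = 1/(h·2πrL)):
R_cast iron pipe wall = ln(57.1/50)/(2π×56.4×22.4) = 1.673×10^-5 K/W
R_calcium silicate = ln(117.1/57.1)/(2π×0.0664×22.4) = 0.07685 K/W
R_outer film = 1/(h_o·2πr_oL) = 1/(6.76×2π×0.1171×22.4) = 0.008976 K/W
R_total = 0.08585 K/W
Q = ΔT/R_total = 103/0.08585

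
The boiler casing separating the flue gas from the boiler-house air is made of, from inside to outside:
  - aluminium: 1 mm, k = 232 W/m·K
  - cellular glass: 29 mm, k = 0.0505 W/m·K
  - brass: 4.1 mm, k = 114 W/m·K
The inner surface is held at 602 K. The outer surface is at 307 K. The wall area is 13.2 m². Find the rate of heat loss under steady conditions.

Q ≈ 6780 W

Series thermal resistances:
R_aluminium = L/(kA) = 0.001/(232×13.2) = 3.265×10^-7 K/W
R_cellular glass = L/(kA) = 0.029/(0.0505×13.2) = 0.0435 K/W
R_brass = L/(kA) = 0.0041/(114×13.2) = 2.725×10^-6 K/W
R_total = 0.04351 K/W
Q = ΔT / R_total = 295 / 0.04351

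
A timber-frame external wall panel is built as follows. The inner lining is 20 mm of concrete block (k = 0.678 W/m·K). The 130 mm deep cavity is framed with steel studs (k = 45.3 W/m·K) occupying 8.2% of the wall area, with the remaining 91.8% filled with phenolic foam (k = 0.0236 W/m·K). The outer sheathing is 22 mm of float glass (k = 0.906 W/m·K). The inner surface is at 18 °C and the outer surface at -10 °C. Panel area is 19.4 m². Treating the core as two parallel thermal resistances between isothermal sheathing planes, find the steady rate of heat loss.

Sheathing layers in series; stud and cavity paths in parallel between them.
R_inner = 0.02/(0.678×19.4) = 0.001521 K/W
R_stud  = 0.13/(45.3×0.082×19.4) = 0.001804 K/W
R_cav   = 0.13/(0.0236×0.918×19.4) = 0.3093 K/W
1/R_core = 1/R_stud + 1/R_cav → R_core = 0.001794 K/W
R_outer = 0.022/(0.906×19.4) = 0.001252 K/W
R_total = 0.004566 K/W
Q = ΔT/R_total = 28/0.004566

Q ≈ 6130 W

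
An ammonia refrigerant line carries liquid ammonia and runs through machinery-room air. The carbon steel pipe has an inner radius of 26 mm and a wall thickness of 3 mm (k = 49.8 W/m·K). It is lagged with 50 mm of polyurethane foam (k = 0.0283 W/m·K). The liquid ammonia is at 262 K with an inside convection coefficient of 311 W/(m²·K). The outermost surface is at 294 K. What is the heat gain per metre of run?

q′ ≈ 5.66 W/m

Treating each annulus and film as a series resistance:
R_inner film = 1/(h_i·2πr₁L) = 1/(311×2π×0.026×1) = 0.01968 K/W
R_carbon steel pipe wall = ln(29/26)/(2π×49.8×1) = 3.49×10^-4 K/W
R_polyurethane foam = ln(79/29)/(2π×0.0283×1) = 5.636 K/W
R_total = 5.656 K/W
Q = ΔT/R_total = 32/5.656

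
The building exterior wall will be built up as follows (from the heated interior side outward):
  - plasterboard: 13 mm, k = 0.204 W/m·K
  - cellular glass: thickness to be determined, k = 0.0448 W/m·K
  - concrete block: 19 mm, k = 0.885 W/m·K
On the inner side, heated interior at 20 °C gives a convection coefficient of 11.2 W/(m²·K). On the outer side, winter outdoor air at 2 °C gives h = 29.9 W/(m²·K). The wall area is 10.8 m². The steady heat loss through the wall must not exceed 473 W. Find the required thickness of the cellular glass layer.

L ≈ 9.1 mm

Model the wall as resistances in series:
R_inner film = 1/(h_i·A) = 1/(11.2×10.8) = 0.008267 K/W
R_plasterboard = L/(kA) = 0.013/(0.204×10.8) = 0.005901 K/W
R_concrete block = L/(kA) = 0.019/(0.885×10.8) = 0.001988 K/W
R_outer film = 1/(h_o·A) = 1/(29.9×10.8) = 0.003097 K/W
Sum of the known resistances R_other = 0.01925 K/W
Required total resistance R_tot = ΔT/Q_allow = 18/473 = 0.03805 K/W
R_cellular glass = R_tot − R_other = 0.0188 K/W
L = R·k·A = 0.0188×0.0448×10.8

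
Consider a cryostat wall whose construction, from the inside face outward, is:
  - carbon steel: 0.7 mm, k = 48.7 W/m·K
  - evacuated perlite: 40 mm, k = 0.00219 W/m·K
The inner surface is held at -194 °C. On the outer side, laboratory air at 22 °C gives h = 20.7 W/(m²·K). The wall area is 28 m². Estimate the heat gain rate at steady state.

Using the resistance-network approach (series):
R_carbon steel = L/(kA) = 0.0007/(48.7×28) = 5.133×10^-7 K/W
R_evacuated perlite = L/(kA) = 0.04/(0.00219×28) = 0.6523 K/W
R_outer film = 1/(h_o·A) = 1/(20.7×28) = 0.001725 K/W
R_total = 0.654 K/W
Q = ΔT / R_total = 216 / 0.654

Q ≈ 330 W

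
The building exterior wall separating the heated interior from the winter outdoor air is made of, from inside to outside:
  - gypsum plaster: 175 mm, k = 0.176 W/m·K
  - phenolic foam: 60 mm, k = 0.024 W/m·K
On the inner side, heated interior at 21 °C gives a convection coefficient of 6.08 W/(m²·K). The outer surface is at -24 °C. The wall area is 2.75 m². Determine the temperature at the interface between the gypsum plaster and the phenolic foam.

Series thermal resistances:
R_inner film = 1/(h_i·A) = 1/(6.08×2.75) = 0.05981 K/W
R_gypsum plaster = L/(kA) = 0.175/(0.176×2.75) = 0.3616 K/W
R_phenolic foam = L/(kA) = 0.06/(0.024×2.75) = 0.9091 K/W
R_total = 1.33 K/W;  Q = ΔT/R_total = 45/1.33 = 33.82 W
T_interface = T_inner − Q·ΣR(inner→interface) = 21 − 33.8×0.4214

T ≈ 6.75 °C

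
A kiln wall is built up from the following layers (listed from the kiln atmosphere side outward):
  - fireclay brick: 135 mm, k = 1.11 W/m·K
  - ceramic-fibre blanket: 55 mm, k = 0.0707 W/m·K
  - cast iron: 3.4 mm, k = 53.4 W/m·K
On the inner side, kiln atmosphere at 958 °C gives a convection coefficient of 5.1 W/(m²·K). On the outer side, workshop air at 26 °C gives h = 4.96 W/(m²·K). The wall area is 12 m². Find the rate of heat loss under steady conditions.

Model the wall as resistances in series:
R_inner film = 1/(h_i·A) = 1/(5.1×12) = 0.01634 K/W
R_fireclay brick = L/(kA) = 0.135/(1.11×12) = 0.01014 K/W
R_ceramic-fibre blanket = L/(kA) = 0.055/(0.0707×12) = 0.06483 K/W
R_cast iron = L/(kA) = 0.0034/(53.4×12) = 5.306×10^-6 K/W
R_outer film = 1/(h_o·A) = 1/(4.96×12) = 0.0168 K/W
R_total = 0.1081 K/W
Q = ΔT / R_total = 932 / 0.1081

Q ≈ 8620 W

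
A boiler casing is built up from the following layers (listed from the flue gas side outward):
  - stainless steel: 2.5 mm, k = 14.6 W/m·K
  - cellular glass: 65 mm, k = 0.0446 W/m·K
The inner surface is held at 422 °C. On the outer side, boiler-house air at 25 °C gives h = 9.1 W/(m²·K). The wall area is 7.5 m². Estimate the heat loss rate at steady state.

Q ≈ 1900 W

Model the wall as resistances in series:
R_stainless steel = L/(kA) = 0.0025/(14.6×7.5) = 2.283×10^-5 K/W
R_cellular glass = L/(kA) = 0.065/(0.0446×7.5) = 0.1943 K/W
R_outer film = 1/(h_o·A) = 1/(9.1×7.5) = 0.01465 K/W
R_total = 0.209 K/W
Q = ΔT / R_total = 397 / 0.209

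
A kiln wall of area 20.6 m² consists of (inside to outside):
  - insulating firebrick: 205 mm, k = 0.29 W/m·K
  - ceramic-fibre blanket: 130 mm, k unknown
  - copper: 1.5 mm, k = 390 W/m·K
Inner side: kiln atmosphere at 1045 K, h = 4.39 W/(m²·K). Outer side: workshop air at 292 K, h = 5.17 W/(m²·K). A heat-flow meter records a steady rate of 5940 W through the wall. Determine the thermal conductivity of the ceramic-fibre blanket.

Treating each layer as a thermal resistance in series:
R_inner film = 1/(h_i·A) = 1/(4.39×20.6) = 0.01106 K/W
R_insulating firebrick = L/(kA) = 0.205/(0.29×20.6) = 0.03432 K/W
R_copper = L/(kA) = 0.0015/(390×20.6) = 1.867×10^-7 K/W
R_outer film = 1/(h_o·A) = 1/(5.17×20.6) = 0.009389 K/W
Sum of known resistances R_other = 0.05476 K/W
Total R = ΔT/Q = 753/5940 = 0.1268 K/W
R_ceramic-fibre blanket = R_total − R_other = 0.072 K/W
k = L/(R·A) = 0.13/(0.072×20.6)

k ≈ 0.0876 W/(m·K)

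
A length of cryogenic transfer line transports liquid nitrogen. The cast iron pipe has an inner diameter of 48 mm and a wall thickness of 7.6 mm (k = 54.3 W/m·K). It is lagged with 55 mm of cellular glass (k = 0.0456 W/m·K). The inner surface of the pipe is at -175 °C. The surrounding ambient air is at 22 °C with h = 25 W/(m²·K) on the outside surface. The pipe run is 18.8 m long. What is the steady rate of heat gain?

Q ≈ 1030 W

Treating each annulus and film as a series resistance:
R_cast iron pipe wall = ln(31.6/24)/(2π×54.3×18.8) = 4.289×10^-5 K/W
R_cellular glass = ln(86.6/31.6)/(2π×0.0456×18.8) = 0.1872 K/W
R_outer film = 1/(h_o·2πr_oL) = 1/(25×2π×0.0866×18.8) = 0.00391 K/W
R_total = 0.1911 K/W
Q = ΔT/R_total = 197/0.1911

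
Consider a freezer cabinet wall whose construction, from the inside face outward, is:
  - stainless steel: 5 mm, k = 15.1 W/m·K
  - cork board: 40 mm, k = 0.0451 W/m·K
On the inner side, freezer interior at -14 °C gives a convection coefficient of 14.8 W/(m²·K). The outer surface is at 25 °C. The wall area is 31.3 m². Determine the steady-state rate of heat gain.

Q ≈ 1280 W

Thermal resistances in series:
R_inner film = 1/(h_i·A) = 1/(14.8×31.3) = 0.002159 K/W
R_stainless steel = L/(kA) = 0.005/(15.1×31.3) = 1.058×10^-5 K/W
R_cork board = L/(kA) = 0.04/(0.0451×31.3) = 0.02834 K/W
R_total = 0.03051 K/W
Q = ΔT / R_total = 39 / 0.03051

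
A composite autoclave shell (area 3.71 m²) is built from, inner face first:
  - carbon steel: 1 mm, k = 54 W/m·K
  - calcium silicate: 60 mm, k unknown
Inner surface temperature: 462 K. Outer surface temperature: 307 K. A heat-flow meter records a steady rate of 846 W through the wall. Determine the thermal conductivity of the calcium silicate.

Model the wall as resistances in series:
R_carbon steel = L/(kA) = 0.001/(54×3.71) = 4.992×10^-6 K/W
Sum of known resistances R_other = 4.992×10^-6 K/W
Total R = ΔT/Q = 155/846 = 0.1832 K/W
R_calcium silicate = R_total − R_other = 0.1832 K/W
k = L/(R·A) = 0.06/(0.1832×3.71)

k ≈ 0.0883 W/(m·K)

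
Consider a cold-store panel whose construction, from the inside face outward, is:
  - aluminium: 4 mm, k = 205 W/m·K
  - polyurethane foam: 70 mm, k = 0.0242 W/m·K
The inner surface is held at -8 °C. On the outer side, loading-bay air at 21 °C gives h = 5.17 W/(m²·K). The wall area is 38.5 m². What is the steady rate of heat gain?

Q ≈ 362 W

Using the resistance-network approach (series):
R_aluminium = L/(kA) = 0.004/(205×38.5) = 5.068×10^-7 K/W
R_polyurethane foam = L/(kA) = 0.07/(0.0242×38.5) = 0.07513 K/W
R_outer film = 1/(h_o·A) = 1/(5.17×38.5) = 0.005024 K/W
R_total = 0.08016 K/W
Q = ΔT / R_total = 29 / 0.08016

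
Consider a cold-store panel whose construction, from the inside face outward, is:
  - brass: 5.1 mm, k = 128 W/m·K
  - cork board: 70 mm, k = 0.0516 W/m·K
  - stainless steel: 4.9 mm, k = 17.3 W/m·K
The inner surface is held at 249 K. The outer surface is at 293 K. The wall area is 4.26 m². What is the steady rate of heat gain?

Q ≈ 138 W

Series thermal resistances:
R_brass = L/(kA) = 0.0051/(128×4.26) = 9.353×10^-6 K/W
R_cork board = L/(kA) = 0.07/(0.0516×4.26) = 0.3184 K/W
R_stainless steel = L/(kA) = 0.0049/(17.3×4.26) = 6.649×10^-5 K/W
R_total = 0.3185 K/W
Q = ΔT / R_total = 44 / 0.3185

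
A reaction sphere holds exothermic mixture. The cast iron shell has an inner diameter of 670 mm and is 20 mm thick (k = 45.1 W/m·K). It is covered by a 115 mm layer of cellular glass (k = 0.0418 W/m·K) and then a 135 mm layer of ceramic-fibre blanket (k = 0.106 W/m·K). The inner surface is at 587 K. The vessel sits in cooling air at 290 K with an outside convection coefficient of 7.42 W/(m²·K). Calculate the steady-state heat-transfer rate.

Each spherical layer contributes R = (1/r_i − 1/r_o)/(4πk):
R_cast iron shell = (1/0.335 − 1/0.355)/(4π×45.1) = 2.967×10^-4 K/W
R_cellular glass = (1/0.355 − 1/0.47)/(4π×0.0418) = 1.312 K/W
R_ceramic-fibre blanket = (1/0.47 − 1/0.605)/(4π×0.106) = 0.3564 K/W
R_outer film = 1/(h·4πr_o²) = 1/(7.42×4π×0.605²) = 0.0293 K/W
R_total = 1.698 K/W
Q = ΔT/R_total = 297/1.698

Q ≈ 175 W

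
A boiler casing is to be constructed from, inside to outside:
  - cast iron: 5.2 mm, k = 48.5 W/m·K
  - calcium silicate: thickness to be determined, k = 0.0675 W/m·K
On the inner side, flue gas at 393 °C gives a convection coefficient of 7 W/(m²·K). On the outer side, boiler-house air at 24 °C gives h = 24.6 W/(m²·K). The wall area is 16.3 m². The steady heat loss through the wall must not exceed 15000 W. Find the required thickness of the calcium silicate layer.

L ≈ 14.7 mm

Treating each layer as a thermal resistance in series:
R_inner film = 1/(h_i·A) = 1/(7×16.3) = 0.008764 K/W
R_cast iron = L/(kA) = 0.0052/(48.5×16.3) = 6.578×10^-6 K/W
R_outer film = 1/(h_o·A) = 1/(24.6×16.3) = 0.002494 K/W
Sum of the known resistances R_other = 0.01126 K/W
Required total resistance R_tot = ΔT/Q_allow = 369/15000 = 0.0246 K/W
R_calcium silicate = R_tot − R_other = 0.01334 K/W
L = R·k·A = 0.01334×0.0675×16.3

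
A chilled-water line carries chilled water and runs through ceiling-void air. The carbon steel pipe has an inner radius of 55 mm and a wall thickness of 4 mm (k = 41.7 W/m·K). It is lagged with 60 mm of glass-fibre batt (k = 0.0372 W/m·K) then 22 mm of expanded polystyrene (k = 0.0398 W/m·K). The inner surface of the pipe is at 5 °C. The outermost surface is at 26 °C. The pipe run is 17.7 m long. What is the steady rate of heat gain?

Q ≈ 101 W

Treating each annulus and film as a series resistance:
R_carbon steel pipe wall = ln(59/55)/(2π×41.7×17.7) = 1.514×10^-5 K/W
R_glass-fibre batt = ln(119/59)/(2π×0.0372×17.7) = 0.1696 K/W
R_expanded polystyrene = ln(141/119)/(2π×0.0398×17.7) = 0.03833 K/W
R_total = 0.2079 K/W
Q = ΔT/R_total = 21/0.2079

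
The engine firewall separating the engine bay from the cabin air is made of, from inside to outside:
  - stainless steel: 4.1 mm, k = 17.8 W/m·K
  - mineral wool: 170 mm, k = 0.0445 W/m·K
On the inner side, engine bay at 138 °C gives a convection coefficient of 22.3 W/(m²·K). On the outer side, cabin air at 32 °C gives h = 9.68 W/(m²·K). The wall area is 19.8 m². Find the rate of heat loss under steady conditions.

Q ≈ 529 W

Treating each layer as a thermal resistance in series:
R_inner film = 1/(h_i·A) = 1/(22.3×19.8) = 0.002265 K/W
R_stainless steel = L/(kA) = 0.0041/(17.8×19.8) = 1.163×10^-5 K/W
R_mineral wool = L/(kA) = 0.17/(0.0445×19.8) = 0.1929 K/W
R_outer film = 1/(h_o·A) = 1/(9.68×19.8) = 0.005217 K/W
R_total = 0.2004 K/W
Q = ΔT / R_total = 106 / 0.2004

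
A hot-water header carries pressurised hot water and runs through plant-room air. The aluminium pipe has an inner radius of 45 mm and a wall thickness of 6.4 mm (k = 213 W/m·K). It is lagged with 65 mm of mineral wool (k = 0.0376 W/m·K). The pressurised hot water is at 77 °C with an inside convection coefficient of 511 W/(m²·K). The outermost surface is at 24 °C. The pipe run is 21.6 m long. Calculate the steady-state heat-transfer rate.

Q ≈ 330 W

Per-layer cylindrical resistances, series-summed:
R_inner film = 1/(h_i·2πr₁L) = 1/(511×2π×0.045×21.6) = 3.204×10^-4 K/W
R_aluminium pipe wall = ln(51.4/45)/(2π×213×21.6) = 4.6×10^-6 K/W
R_mineral wool = ln(116.4/51.4)/(2π×0.0376×21.6) = 0.1602 K/W
R_total = 0.1605 K/W
Q = ΔT/R_total = 53/0.1605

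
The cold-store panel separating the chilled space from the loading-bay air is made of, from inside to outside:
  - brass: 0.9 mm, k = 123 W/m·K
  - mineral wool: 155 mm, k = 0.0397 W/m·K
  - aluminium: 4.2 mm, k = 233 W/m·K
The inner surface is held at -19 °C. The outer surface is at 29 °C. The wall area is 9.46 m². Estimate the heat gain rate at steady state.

Q ≈ 116 W

Model the wall as resistances in series:
R_brass = L/(kA) = 0.0009/(123×9.46) = 7.735×10^-7 K/W
R_mineral wool = L/(kA) = 0.155/(0.0397×9.46) = 0.4127 K/W
R_aluminium = L/(kA) = 0.0042/(233×9.46) = 1.905×10^-6 K/W
R_total = 0.4127 K/W
Q = ΔT / R_total = 48 / 0.4127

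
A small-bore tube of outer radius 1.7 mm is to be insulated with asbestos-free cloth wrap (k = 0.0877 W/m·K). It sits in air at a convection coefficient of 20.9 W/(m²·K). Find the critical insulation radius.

r_cr ≈ 4.2 mm

For a cylinder r_cr = k/h = 0.0877/20.9
r_cr = 4.2 mm; since the bare radius (1.7 mm) is below r_cr, adding a thin layer of insulation will *increase* heat loss.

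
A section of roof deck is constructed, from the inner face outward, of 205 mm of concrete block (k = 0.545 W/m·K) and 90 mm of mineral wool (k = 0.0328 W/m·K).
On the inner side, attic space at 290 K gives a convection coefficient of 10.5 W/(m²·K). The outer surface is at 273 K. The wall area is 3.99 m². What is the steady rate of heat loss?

Q ≈ 21.1 W

Using the resistance-network approach (series):
R_inner film = 1/(h_i·A) = 1/(10.5×3.99) = 0.02387 K/W
R_concrete block = L/(kA) = 0.205/(0.545×3.99) = 0.09427 K/W
R_mineral wool = L/(kA) = 0.09/(0.0328×3.99) = 0.6877 K/W
R_total = 0.8058 K/W
Q = ΔT / R_total = 17 / 0.8058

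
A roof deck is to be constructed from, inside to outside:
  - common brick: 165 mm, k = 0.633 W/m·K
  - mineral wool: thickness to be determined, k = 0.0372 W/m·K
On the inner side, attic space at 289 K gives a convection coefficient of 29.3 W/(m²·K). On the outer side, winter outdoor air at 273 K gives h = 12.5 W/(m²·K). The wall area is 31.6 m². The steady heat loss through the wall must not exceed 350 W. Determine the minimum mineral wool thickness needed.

L ≈ 39.8 mm

Treating each layer as a thermal resistance in series:
R_inner film = 1/(h_i·A) = 1/(29.3×31.6) = 0.00108 K/W
R_common brick = L/(kA) = 0.165/(0.633×31.6) = 0.008249 K/W
R_outer film = 1/(h_o·A) = 1/(12.5×31.6) = 0.002532 K/W
Sum of the known resistances R_other = 0.01186 K/W
Required total resistance R_tot = ΔT/Q_allow = 16/350 = 0.04571 K/W
R_mineral wool = R_tot − R_other = 0.03385 K/W
L = R·k·A = 0.03385×0.0372×31.6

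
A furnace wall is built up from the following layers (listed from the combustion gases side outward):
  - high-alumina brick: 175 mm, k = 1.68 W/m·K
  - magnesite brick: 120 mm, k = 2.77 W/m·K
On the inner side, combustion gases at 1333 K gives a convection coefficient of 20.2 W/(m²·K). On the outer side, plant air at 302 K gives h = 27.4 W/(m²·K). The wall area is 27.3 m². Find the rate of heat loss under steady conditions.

Q ≈ 121000 W

Treating each layer as a thermal resistance in series:
R_inner film = 1/(h_i·A) = 1/(20.2×27.3) = 0.001813 K/W
R_high-alumina brick = L/(kA) = 0.175/(1.68×27.3) = 0.003816 K/W
R_magnesite brick = L/(kA) = 0.12/(2.77×27.3) = 0.001587 K/W
R_outer film = 1/(h_o·A) = 1/(27.4×27.3) = 0.001337 K/W
R_total = 0.008553 K/W
Q = ΔT / R_total = 1031 / 0.008553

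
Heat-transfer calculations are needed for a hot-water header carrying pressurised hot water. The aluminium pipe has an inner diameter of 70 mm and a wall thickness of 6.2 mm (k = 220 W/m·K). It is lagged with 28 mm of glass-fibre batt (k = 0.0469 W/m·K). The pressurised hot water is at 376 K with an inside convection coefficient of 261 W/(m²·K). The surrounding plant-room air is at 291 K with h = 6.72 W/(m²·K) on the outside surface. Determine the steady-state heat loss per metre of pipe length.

Treating each annulus and film as a series resistance:
R_inner film = 1/(h_i·2πr₁L) = 1/(261×2π×0.035×1) = 0.01742 K/W
R_aluminium pipe wall = ln(41.2/35)/(2π×220×1) = 1.18×10^-4 K/W
R_glass-fibre batt = ln(69.2/41.2)/(2π×0.0469×1) = 1.76 K/W
R_outer film = 1/(h_o·2πr_oL) = 1/(6.72×2π×0.0692×1) = 0.3423 K/W
R_total = 2.12 K/W
Q = ΔT/R_total = 85/2.12

q′ ≈ 40.1 W/m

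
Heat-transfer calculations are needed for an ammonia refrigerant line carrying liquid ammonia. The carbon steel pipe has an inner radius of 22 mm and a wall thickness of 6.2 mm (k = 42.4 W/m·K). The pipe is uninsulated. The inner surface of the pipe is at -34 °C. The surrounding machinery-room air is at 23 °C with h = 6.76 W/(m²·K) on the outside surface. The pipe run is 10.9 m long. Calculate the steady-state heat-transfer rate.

Q ≈ 743 W

Cylindrical conduction, so R = ln(r₂/r₁)/(2πkL) per layer, in series:
R_carbon steel pipe wall = ln(28.2/22)/(2π×42.4×10.9) = 8.55×10^-5 K/W
R_outer film = 1/(h_o·2πr_oL) = 1/(6.76×2π×0.0282×10.9) = 0.07659 K/W
R_total = 0.07668 K/W
Q = ΔT/R_total = 57/0.07668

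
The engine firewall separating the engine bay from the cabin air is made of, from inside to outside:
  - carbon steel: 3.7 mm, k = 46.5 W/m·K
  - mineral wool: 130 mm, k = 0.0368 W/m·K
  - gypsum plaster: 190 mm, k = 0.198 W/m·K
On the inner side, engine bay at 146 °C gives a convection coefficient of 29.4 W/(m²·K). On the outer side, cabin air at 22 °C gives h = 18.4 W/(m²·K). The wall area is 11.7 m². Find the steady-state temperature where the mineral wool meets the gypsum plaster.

T ≈ 49.4 °C

Thermal resistances in series:
R_inner film = 1/(h_i·A) = 1/(29.4×11.7) = 0.002907 K/W
R_carbon steel = L/(kA) = 0.0037/(46.5×11.7) = 6.801×10^-6 K/W
R_mineral wool = L/(kA) = 0.13/(0.0368×11.7) = 0.3019 K/W
R_gypsum plaster = L/(kA) = 0.19/(0.198×11.7) = 0.08202 K/W
R_outer film = 1/(h_o·A) = 1/(18.4×11.7) = 0.004645 K/W
R_total = 0.3915 K/W;  Q = ΔT/R_total = 124/0.3915 = 316.7 W
T_interface = T_inner − Q·ΣR(inner→interface) = 146 − 317×0.3048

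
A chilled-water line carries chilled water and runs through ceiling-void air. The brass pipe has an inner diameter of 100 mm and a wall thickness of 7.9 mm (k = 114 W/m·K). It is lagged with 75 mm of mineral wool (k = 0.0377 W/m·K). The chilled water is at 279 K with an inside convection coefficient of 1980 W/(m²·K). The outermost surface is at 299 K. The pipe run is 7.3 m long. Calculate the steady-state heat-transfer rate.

Cylindrical conduction, so R = ln(r₂/r₁)/(2πkL) per layer, in series:
R_inner film = 1/(h_i·2πr₁L) = 1/(1980×2π×0.05×7.3) = 2.202×10^-4 K/W
R_brass pipe wall = ln(57.9/50)/(2π×114×7.3) = 2.805×10^-5 K/W
R_mineral wool = ln(132.9/57.9)/(2π×0.0377×7.3) = 0.4805 K/W
R_total = 0.4807 K/W
Q = ΔT/R_total = 20/0.4807

Q ≈ 41.6 W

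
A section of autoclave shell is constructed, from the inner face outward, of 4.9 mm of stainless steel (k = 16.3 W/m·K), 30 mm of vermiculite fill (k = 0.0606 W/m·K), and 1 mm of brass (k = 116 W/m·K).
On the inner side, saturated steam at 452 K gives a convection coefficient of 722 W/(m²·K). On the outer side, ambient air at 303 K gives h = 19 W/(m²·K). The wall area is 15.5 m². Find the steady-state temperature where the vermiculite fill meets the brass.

Series thermal resistances:
R_inner film = 1/(h_i·A) = 1/(722×15.5) = 8.936×10^-5 K/W
R_stainless steel = L/(kA) = 0.0049/(16.3×15.5) = 1.939×10^-5 K/W
R_vermiculite fill = L/(kA) = 0.03/(0.0606×15.5) = 0.03194 K/W
R_brass = L/(kA) = 0.001/(116×15.5) = 5.562×10^-7 K/W
R_outer film = 1/(h_o·A) = 1/(19×15.5) = 0.003396 K/W
R_total = 0.03544 K/W;  Q = ΔT/R_total = 149/0.03544 = 4204 W
T_interface = T_inner − Q·ΣR(inner→interface) = 452 − 4200×0.03205

T ≈ 317 K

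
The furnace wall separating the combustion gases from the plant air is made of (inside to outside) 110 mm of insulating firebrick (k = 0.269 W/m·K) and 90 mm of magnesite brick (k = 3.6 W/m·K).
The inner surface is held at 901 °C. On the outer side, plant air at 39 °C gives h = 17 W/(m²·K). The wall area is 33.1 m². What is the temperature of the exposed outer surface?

Model the wall as resistances in series:
R_insulating firebrick = L/(kA) = 0.11/(0.269×33.1) = 0.01235 K/W
R_magnesite brick = L/(kA) = 0.09/(3.6×33.1) = 7.553×10^-4 K/W
R_outer film = 1/(h_o·A) = 1/(17×33.1) = 0.001777 K/W
R_total = 0.01489 K/W;  Q = ΔT/R_total = 862/0.01489 = 57900 W
T_interface = T_inner − Q·ΣR(inner→interface) = 901 − 57900×0.01311

T ≈ 142 °C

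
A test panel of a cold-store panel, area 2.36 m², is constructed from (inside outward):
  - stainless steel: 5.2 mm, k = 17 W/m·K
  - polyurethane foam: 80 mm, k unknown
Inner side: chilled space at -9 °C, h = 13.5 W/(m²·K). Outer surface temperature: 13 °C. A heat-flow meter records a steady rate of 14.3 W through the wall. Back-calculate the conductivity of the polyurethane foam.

k ≈ 0.0225 W/(m·K)

Model the wall as resistances in series:
R_inner film = 1/(h_i·A) = 1/(13.5×2.36) = 0.03139 K/W
R_stainless steel = L/(kA) = 0.0052/(17×2.36) = 1.296×10^-4 K/W
Sum of known resistances R_other = 0.03152 K/W
Total R = ΔT/Q = 22/14.3 = 1.538 K/W
R_polyurethane foam = R_total − R_other = 1.507 K/W
k = L/(R·A) = 0.08/(1.507×2.36)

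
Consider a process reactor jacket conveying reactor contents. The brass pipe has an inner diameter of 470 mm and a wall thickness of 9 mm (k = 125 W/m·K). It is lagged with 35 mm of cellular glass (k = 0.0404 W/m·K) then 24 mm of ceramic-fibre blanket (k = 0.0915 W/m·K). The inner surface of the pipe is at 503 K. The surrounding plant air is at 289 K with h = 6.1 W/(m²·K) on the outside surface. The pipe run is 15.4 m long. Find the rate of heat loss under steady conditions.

Q ≈ 4350 W

For a radial system each layer contributes R = ln(r_out/r_in)/(2πkL); films add R = 1/(hA).
R_brass pipe wall = ln(244/235)/(2π×125×15.4) = 3.107×10^-6 K/W
R_cellular glass = ln(279/244)/(2π×0.0404×15.4) = 0.03429 K/W
R_ceramic-fibre blanket = ln(303/279)/(2π×0.0915×15.4) = 0.009321 K/W
R_outer film = 1/(h_o·2πr_oL) = 1/(6.1×2π×0.303×15.4) = 0.005591 K/W
R_total = 0.0492 K/W
Q = ΔT/R_total = 214/0.0492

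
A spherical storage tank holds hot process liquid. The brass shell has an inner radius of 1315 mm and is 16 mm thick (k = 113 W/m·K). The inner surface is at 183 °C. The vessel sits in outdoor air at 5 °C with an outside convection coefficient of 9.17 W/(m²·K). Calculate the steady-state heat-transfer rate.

Q ≈ 36300 W

Spherical conduction: R = (1/r_in − 1/r_out)/(4πk) per layer; series-sum.
R_brass shell = (1/1.315 − 1/1.331)/(4π×113) = 6.438×10^-6 K/W
R_outer film = 1/(h·4πr_o²) = 1/(9.17×4π×1.331²) = 0.004899 K/W
R_total = 0.004905 K/W
Q = ΔT/R_total = 178/0.004905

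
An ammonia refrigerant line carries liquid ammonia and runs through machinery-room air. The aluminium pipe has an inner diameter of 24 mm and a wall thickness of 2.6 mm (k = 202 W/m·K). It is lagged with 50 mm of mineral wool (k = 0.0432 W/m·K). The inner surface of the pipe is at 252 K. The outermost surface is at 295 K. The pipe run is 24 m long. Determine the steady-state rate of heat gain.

Q ≈ 188 W

Per-layer cylindrical resistances, series-summed:
R_aluminium pipe wall = ln(14.6/12)/(2π×202×24) = 6.438×10^-6 K/W
R_mineral wool = ln(64.6/14.6)/(2π×0.0432×24) = 0.2283 K/W
R_total = 0.2283 K/W
Q = ΔT/R_total = 43/0.2283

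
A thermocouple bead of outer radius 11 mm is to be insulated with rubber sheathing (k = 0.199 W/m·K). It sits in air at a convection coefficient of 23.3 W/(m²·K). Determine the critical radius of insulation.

For a sphere r_cr = 2k/h = 2×0.199/23.3
r_cr = 17.1 mm; since the bare radius (11 mm) is below r_cr, adding a thin layer of insulation will *increase* heat loss.

r_cr ≈ 17.1 mm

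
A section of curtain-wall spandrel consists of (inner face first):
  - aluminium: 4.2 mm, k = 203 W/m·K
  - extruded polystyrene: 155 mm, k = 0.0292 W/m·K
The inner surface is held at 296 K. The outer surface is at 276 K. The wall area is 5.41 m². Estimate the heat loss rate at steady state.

Model the wall as resistances in series:
R_aluminium = L/(kA) = 0.0042/(203×5.41) = 3.824×10^-6 K/W
R_extruded polystyrene = L/(kA) = 0.155/(0.0292×5.41) = 0.9812 K/W
R_total = 0.9812 K/W
Q = ΔT / R_total = 20 / 0.9812

Q ≈ 20.4 W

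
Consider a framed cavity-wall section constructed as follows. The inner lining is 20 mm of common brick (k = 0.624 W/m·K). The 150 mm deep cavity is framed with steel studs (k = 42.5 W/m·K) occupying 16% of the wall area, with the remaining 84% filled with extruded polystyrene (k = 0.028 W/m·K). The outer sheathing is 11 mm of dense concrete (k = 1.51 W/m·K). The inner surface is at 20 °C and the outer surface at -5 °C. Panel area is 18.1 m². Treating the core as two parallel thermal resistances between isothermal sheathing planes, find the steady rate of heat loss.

Q ≈ 7380 W

Sheathing layers in series; stud and cavity paths in parallel between them.
R_inner = 0.02/(0.624×18.1) = 0.001771 K/W
R_stud  = 0.15/(42.5×0.16×18.1) = 0.001219 K/W
R_cav   = 0.15/(0.028×0.84×18.1) = 0.3524 K/W
1/R_core = 1/R_stud + 1/R_cav → R_core = 0.001215 K/W
R_outer = 0.011/(1.51×18.1) = 4.025×10^-4 K/W
R_total = 0.003388 K/W
Q = ΔT/R_total = 25/0.003388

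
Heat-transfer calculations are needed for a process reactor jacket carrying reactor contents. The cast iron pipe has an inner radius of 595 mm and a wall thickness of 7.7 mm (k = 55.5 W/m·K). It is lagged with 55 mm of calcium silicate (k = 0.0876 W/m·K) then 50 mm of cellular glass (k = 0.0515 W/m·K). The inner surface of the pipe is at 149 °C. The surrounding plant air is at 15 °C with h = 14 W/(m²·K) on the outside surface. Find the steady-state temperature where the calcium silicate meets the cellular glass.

T ≈ 96 °C

Radial resistances (cylindrical: R_cond = ln(r_o/r_i)/(2πkL), R_conv = 1/(h·2πrL)):
R_cast iron pipe wall = ln(602.7/595)/(2π×55.5×1) = 3.687×10^-5 K/W
R_calcium silicate = ln(657.7/602.7)/(2π×0.0876×1) = 0.1587 K/W
R_cellular glass = ln(707.7/657.7)/(2π×0.0515×1) = 0.2264 K/W
R_outer film = 1/(h_o·2πr_oL) = 1/(14×2π×0.7077×1) = 0.01606 K/W
R_total = 0.4012 K/W
Q = ΔT/R_total = 134/0.4012
Q = 334 W/m
T_interface = T_inner − Q·ΣR(inner→interface) = 149 − 334×0.1587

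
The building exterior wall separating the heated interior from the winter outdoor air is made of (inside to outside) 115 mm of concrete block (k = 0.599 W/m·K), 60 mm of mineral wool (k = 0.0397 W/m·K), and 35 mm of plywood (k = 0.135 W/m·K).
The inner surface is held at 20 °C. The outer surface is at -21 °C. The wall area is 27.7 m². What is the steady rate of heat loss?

Q ≈ 579 W

Model the wall as resistances in series:
R_concrete block = L/(kA) = 0.115/(0.599×27.7) = 0.006931 K/W
R_mineral wool = L/(kA) = 0.06/(0.0397×27.7) = 0.05456 K/W
R_plywood = L/(kA) = 0.035/(0.135×27.7) = 0.00936 K/W
R_total = 0.07085 K/W
Q = ΔT / R_total = 41 / 0.07085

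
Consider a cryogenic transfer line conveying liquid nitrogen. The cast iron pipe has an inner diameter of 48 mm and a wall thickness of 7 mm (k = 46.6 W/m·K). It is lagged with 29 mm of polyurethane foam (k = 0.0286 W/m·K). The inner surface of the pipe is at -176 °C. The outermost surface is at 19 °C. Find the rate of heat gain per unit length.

q′ ≈ 53.1 W/m

Cylindrical conduction, so R = ln(r₂/r₁)/(2πkL) per layer, in series:
R_cast iron pipe wall = ln(31/24)/(2π×46.6×1) = 8.741×10^-4 K/W
R_polyurethane foam = ln(60/31)/(2π×0.0286×1) = 3.675 K/W
R_total = 3.676 K/W
Q = ΔT/R_total = 195/3.676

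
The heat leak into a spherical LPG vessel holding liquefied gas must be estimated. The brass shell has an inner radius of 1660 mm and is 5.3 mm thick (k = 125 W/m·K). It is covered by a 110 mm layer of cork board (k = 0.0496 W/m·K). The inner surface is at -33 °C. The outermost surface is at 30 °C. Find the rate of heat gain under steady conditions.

Q ≈ 1060 W

Radial (spherical) resistances in series:
R_brass shell = (1/1.66 − 1/1.6653)/(4π×125) = 1.221×10^-6 K/W
R_cork board = (1/1.6653 − 1/1.7753)/(4π×0.0496) = 0.05969 K/W
R_total = 0.0597 K/W
Q = ΔT/R_total = 63/0.0597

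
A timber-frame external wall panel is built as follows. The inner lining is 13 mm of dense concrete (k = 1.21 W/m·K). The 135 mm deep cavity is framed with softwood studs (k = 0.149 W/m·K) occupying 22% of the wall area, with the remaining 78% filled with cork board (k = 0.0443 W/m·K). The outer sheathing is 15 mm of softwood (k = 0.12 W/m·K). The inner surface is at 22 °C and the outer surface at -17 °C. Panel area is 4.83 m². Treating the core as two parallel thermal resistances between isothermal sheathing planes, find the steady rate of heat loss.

Q ≈ 88 W

Sheathing layers in series; stud and cavity paths in parallel between them.
R_inner = 0.013/(1.21×4.83) = 0.002224 K/W
R_stud  = 0.135/(0.149×0.22×4.83) = 0.8527 K/W
R_cav   = 0.135/(0.0443×0.78×4.83) = 0.8089 K/W
1/R_core = 1/R_stud + 1/R_cav → R_core = 0.4151 K/W
R_outer = 0.015/(0.12×4.83) = 0.02588 K/W
R_total = 0.4432 K/W
Q = ΔT/R_total = 39/0.4432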